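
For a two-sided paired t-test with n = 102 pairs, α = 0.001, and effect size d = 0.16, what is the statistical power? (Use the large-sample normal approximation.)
Power ≈ 0.05

Power calculation (paired t-test, normal approximation):
z_β = d · √n - z_{α/2}
z_β = 0.16 · √102 - 3.291
z_β = 0.16 · 10.100 - 3.291
z_β = -1.675

Power = Φ(z_β) = Φ(-1.675) ≈ 0.047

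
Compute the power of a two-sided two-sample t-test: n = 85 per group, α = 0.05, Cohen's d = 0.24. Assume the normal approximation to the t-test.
Power ≈ 0.35

Power calculation (two-sample t-test, normal approximation):
z_β = d · √(n/2) - z_{α/2}
z_β = 0.24 · √(85/2) - 1.960
z_β = 0.24 · 6.519 - 1.960
z_β = -0.395

Power = Φ(z_β) = Φ(-0.395) ≈ 0.346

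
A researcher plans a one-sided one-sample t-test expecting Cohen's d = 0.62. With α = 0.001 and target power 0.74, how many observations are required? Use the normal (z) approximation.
n = 37

Sample size formula (one-sample t-test, normal approximation):
n = ((z_α + z_β) / d)²

z_α = 3.090 (for α = 0.001, one-sided)
z_β = 0.643 (for power = 0.74)
d = 0.62

n = ((3.090 + 0.643) / 0.62)²
n = (6.021)²
n ≈ 36.25
Round up to the next whole number: n = 37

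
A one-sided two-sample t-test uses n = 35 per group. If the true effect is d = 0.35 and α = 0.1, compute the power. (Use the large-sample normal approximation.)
Power ≈ 0.57

Power calculation (two-sample t-test, normal approximation):
z_β = d · √(n/2) - z_α
z_β = 0.35 · √(35/2) - 1.282
z_β = 0.35 · 4.183 - 1.282
z_β = 0.183

Power = Φ(z_β) = Φ(0.183) ≈ 0.572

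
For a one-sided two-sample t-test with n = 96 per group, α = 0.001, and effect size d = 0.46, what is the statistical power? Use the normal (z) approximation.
Power ≈ 0.54

Power calculation (two-sample t-test, normal approximation):
z_β = d · √(n/2) - z_α
z_β = 0.46 · √(96/2) - 3.090
z_β = 0.46 · 6.928 - 3.090
z_β = 0.097

Power = Φ(z_β) = Φ(0.097) ≈ 0.539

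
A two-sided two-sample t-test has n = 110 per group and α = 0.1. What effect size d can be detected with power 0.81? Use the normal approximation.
d ≈ 0.34

Minimum detectable effect (two-sample t-test, normal approximation):
d = (z_{α/2} + z_β) / √(n/2)
d = (1.645 + 0.878) / √(110/2)
d = 2.523 / 7.416
d ≈ 0.34

By Cohen's convention (0.2 small / 0.5 medium / 0.8 large): small effect.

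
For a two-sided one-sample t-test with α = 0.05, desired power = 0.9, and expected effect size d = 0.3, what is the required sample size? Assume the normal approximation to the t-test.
n = 117

Sample size formula (one-sample t-test, normal approximation):
n = ((z_{α/2} + z_β) / d)²

z_{α/2} = 1.960 (for α = 0.05, two-sided)
z_β = 1.282 (for power = 0.9)
d = 0.3

n = ((1.960 + 1.282) / 0.3)²
n = (10.807)²
n ≈ 116.79
Round up to the next whole number: n = 117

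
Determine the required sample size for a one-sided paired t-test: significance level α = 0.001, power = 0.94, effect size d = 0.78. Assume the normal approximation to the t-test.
n = 36 pairs

Sample size formula (paired t-test, normal approximation):
n = ((z_α + z_β) / d)²

z_α = 3.090 (for α = 0.001, one-sided)
z_β = 1.555 (for power = 0.94)
d = 0.78

n = ((3.090 + 1.555) / 0.78)²
n = (5.955)²
n ≈ 35.46
Round up to the next whole number: n = 36 pairs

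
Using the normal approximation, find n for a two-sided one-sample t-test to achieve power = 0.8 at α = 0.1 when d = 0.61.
n = 17

Sample size formula (one-sample t-test, normal approximation):
n = ((z_{α/2} + z_β) / d)²

z_{α/2} = 1.645 (for α = 0.1, two-sided)
z_β = 0.842 (for power = 0.8)
d = 0.61

n = ((1.645 + 0.842) / 0.61)²
n = (4.077)²
n ≈ 16.62
Round up to the next whole number: n = 17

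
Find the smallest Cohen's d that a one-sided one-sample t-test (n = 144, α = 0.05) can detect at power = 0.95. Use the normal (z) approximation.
d ≈ 0.27

Minimum detectable effect (one-sample t-test, normal approximation):
d = (z_α + z_β) / √n
d = (1.645 + 1.645) / √144
d = 3.290 / 12.000
d ≈ 0.27

By Cohen's convention (0.2 small / 0.5 medium / 0.8 large): small effect.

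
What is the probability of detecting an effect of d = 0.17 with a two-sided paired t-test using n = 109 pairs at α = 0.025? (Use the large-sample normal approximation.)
Power ≈ 0.32

Power calculation (paired t-test, normal approximation):
z_β = d · √n - z_{α/2}
z_β = 0.17 · √109 - 2.241
z_β = 0.17 · 10.440 - 2.241
z_β = -0.467

Power = Φ(z_β) = Φ(-0.467) ≈ 0.320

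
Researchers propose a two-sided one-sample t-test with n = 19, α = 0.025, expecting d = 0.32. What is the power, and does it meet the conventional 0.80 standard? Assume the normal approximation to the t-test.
Power ≈ 0.20; the study is underpowered (power < 0.80)

Power calculation (one-sample t-test, normal approximation):
z_β = d · √n - z_{α/2}
z_β = 0.32 · √19 - 2.241
z_β = 0.32 · 4.359 - 2.241
z_β = -0.847

Power = Φ(z_β) = Φ(-0.847) ≈ 0.199

Effect size d = 0.32 is small by Cohen's convention (0.2/0.5/0.8).

Threshold: power ≥ 0.80 is conventionally adequate.
Power ≈ 0.20 → the study is underpowered (power < 0.80).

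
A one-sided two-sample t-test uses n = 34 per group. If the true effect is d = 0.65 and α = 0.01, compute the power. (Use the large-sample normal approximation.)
Power ≈ 0.64

Power calculation (two-sample t-test, normal approximation):
z_β = d · √(n/2) - z_α
z_β = 0.65 · √(34/2) - 2.326
z_β = 0.65 · 4.123 - 2.326
z_β = 0.354

Power = Φ(z_β) = Φ(0.354) ≈ 0.638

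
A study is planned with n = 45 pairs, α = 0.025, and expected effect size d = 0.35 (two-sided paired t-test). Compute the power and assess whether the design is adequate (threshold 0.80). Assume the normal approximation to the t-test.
Power ≈ 0.54; the study is underpowered (power < 0.80)

Power calculation (paired t-test, normal approximation):
z_β = d · √n - z_{α/2}
z_β = 0.35 · √45 - 2.241
z_β = 0.35 · 6.708 - 2.241
z_β = 0.106

Power = Φ(z_β) = Φ(0.106) ≈ 0.542

Effect size d = 0.35 is small by Cohen's convention (0.2/0.5/0.8).

Threshold: power ≥ 0.80 is conventionally adequate.
Power ≈ 0.54 → the study is underpowered (power < 0.80).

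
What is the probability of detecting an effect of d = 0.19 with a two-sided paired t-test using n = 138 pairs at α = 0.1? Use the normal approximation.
Power ≈ 0.72

Power calculation (paired t-test, normal approximation):
z_β = d · √n - z_{α/2}
z_β = 0.19 · √138 - 1.645
z_β = 0.19 · 11.747 - 1.645
z_β = 0.587

Power = Φ(z_β) = Φ(0.587) ≈ 0.721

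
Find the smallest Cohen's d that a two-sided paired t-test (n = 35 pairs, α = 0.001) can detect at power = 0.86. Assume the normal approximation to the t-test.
d ≈ 0.74

Minimum detectable effect (paired t-test, normal approximation):
d = (z_{α/2} + z_β) / √n
d = (3.291 + 1.080) / √35
d = 4.371 / 5.916
d ≈ 0.74

By Cohen's convention (0.2 small / 0.5 medium / 0.8 large): medium effect.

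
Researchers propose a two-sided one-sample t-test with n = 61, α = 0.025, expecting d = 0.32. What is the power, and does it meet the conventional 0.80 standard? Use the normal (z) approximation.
Power ≈ 0.60; the study is underpowered (power < 0.80)

Power calculation (one-sample t-test, normal approximation):
z_β = d · √n - z_{α/2}
z_β = 0.32 · √61 - 2.241
z_β = 0.32 · 7.810 - 2.241
z_β = 0.258

Power = Φ(z_β) = Φ(0.258) ≈ 0.602

Effect size d = 0.32 is small by Cohen's convention (0.2/0.5/0.8).

Threshold: power ≥ 0.80 is conventionally adequate.
Power ≈ 0.60 → the study is underpowered (power < 0.80).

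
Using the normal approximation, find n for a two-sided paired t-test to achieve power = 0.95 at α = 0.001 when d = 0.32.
n = 238 pairs

Sample size formula (paired t-test, normal approximation):
n = ((z_{α/2} + z_β) / d)²

z_{α/2} = 3.291 (for α = 0.001, two-sided)
z_β = 1.645 (for power = 0.95)
d = 0.32

n = ((3.291 + 1.645) / 0.32)²
n = (15.425)²
n ≈ 237.93
Round up to the next whole number: n = 238 pairs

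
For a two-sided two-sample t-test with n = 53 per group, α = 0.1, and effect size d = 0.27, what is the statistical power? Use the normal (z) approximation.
Power ≈ 0.40

Power calculation (two-sample t-test, normal approximation):
z_β = d · √(n/2) - z_{α/2}
z_β = 0.27 · √(53/2) - 1.645
z_β = 0.27 · 5.148 - 1.645
z_β = -0.255

Power = Φ(z_β) = Φ(-0.255) ≈ 0.399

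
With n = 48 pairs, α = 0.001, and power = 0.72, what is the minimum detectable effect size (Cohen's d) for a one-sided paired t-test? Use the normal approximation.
d ≈ 0.53

Minimum detectable effect (paired t-test, normal approximation):
d = (z_α + z_β) / √n
d = (3.090 + 0.583) / √48
d = 3.673 / 6.928
d ≈ 0.53

By Cohen's convention (0.2 small / 0.5 medium / 0.8 large): medium effect.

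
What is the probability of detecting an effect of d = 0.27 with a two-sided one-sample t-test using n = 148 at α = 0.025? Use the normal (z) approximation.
Power ≈ 0.85

Power calculation (one-sample t-test, normal approximation):
z_β = d · √n - z_{α/2}
z_β = 0.27 · √148 - 2.241
z_β = 0.27 · 12.166 - 2.241
z_β = 1.043

Power = Φ(z_β) = Φ(1.043) ≈ 0.852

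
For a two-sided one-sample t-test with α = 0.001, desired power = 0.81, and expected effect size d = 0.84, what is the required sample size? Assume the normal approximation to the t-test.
n = 25

Sample size formula (one-sample t-test, normal approximation):
n = ((z_{α/2} + z_β) / d)²

z_{α/2} = 3.291 (for α = 0.001, two-sided)
z_β = 0.878 (for power = 0.81)
d = 0.84

n = ((3.291 + 0.878) / 0.84)²
n = (4.963)²
n ≈ 24.63
Round up to the next whole number: n = 25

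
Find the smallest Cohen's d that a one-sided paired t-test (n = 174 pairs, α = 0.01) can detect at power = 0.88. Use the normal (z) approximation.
d ≈ 0.27

Minimum detectable effect (paired t-test, normal approximation):
d = (z_α + z_β) / √n
d = (2.326 + 1.175) / √174
d = 3.501 / 13.191
d ≈ 0.27

By Cohen's convention (0.2 small / 0.5 medium / 0.8 large): small effect.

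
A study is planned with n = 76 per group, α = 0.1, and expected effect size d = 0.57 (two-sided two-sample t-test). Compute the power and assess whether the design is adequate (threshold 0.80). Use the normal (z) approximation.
Power ≈ 0.97; the study is adequately powered (power ≥ 0.80)

Power calculation (two-sample t-test, normal approximation):
z_β = d · √(n/2) - z_{α/2}
z_β = 0.57 · √(76/2) - 1.645
z_β = 0.57 · 6.164 - 1.645
z_β = 1.869

Power = Φ(z_β) = Φ(1.869) ≈ 0.969

Effect size d = 0.57 is medium by Cohen's convention (0.2/0.5/0.8).

Threshold: power ≥ 0.80 is conventionally adequate.
Power ≈ 0.97 → the study is adequately powered (power ≥ 0.80).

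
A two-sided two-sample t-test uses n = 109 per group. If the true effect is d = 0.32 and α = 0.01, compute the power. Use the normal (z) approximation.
Power ≈ 0.42

Power calculation (two-sample t-test, normal approximation):
z_β = d · √(n/2) - z_{α/2}
z_β = 0.32 · √(109/2) - 2.576
z_β = 0.32 · 7.382 - 2.576
z_β = -0.213

Power = Φ(z_β) = Φ(-0.213) ≈ 0.415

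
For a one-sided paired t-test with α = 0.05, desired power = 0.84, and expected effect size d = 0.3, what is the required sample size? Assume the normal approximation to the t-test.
n = 78 pairs

Sample size formula (paired t-test, normal approximation):
n = ((z_α + z_β) / d)²

z_α = 1.645 (for α = 0.05, one-sided)
z_β = 0.994 (for power = 0.84)
d = 0.3

n = ((1.645 + 0.994) / 0.3)²
n = (8.797)²
n ≈ 77.39
Round up to the next whole number: n = 78 pairs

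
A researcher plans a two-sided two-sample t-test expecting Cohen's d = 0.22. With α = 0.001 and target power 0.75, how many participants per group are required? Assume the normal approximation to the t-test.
n = 650 per group

Sample size formula (two-sample t-test, normal approximation):
n = 2 · ((z_{α/2} + z_β) / d)²

z_{α/2} = 3.291 (for α = 0.001, two-sided)
z_β = 0.674 (for power = 0.75)
d = 0.22

n = 2 · ((3.291 + 0.674) / 0.22)²
n = 2 · (18.023)²
n ≈ 649.66
Round up to the next whole number: n = 650 per group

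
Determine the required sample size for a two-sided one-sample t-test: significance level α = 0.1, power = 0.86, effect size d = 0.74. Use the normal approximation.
n = 14

Sample size formula (one-sample t-test, normal approximation):
n = ((z_{α/2} + z_β) / d)²

z_{α/2} = 1.645 (for α = 0.1, two-sided)
z_β = 1.080 (for power = 0.86)
d = 0.74

n = ((1.645 + 1.080) / 0.74)²
n = (3.682)²
n ≈ 13.56
Round up to the next whole number: n = 14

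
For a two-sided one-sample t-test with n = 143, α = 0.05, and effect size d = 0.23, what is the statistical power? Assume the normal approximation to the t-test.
Power ≈ 0.79

Power calculation (one-sample t-test, normal approximation):
z_β = d · √n - z_{α/2}
z_β = 0.23 · √143 - 1.960
z_β = 0.23 · 11.958 - 1.960
z_β = 0.790

Power = Φ(z_β) = Φ(0.790) ≈ 0.785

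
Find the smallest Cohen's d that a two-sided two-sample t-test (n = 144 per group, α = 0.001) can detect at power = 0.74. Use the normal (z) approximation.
d ≈ 0.46

Minimum detectable effect (two-sample t-test, normal approximation):
d = (z_{α/2} + z_β) / √(n/2)
d = (3.291 + 0.643) / √(144/2)
d = 3.934 / 8.485
d ≈ 0.46

By Cohen's convention (0.2 small / 0.5 medium / 0.8 large): small effect.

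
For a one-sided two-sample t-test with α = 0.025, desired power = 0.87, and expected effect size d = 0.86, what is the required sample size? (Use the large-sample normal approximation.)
n = 26 per group

Sample size formula (two-sample t-test, normal approximation):
n = 2 · ((z_α + z_β) / d)²

z_α = 1.960 (for α = 0.025, one-sided)
z_β = 1.126 (for power = 0.87)
d = 0.86

n = 2 · ((1.960 + 1.126) / 0.86)²
n = 2 · (3.588)²
n ≈ 25.75
Round up to the next whole number: n = 26 per group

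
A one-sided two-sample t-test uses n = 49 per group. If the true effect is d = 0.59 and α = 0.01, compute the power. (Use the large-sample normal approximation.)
Power ≈ 0.72

Power calculation (two-sample t-test, normal approximation):
z_β = d · √(n/2) - z_α
z_β = 0.59 · √(49/2) - 2.326
z_β = 0.59 · 4.950 - 2.326
z_β = 0.594

Power = Φ(z_β) = Φ(0.594) ≈ 0.724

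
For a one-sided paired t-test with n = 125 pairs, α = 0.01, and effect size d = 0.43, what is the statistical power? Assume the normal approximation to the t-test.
Power ≈ 0.99

Power calculation (paired t-test, normal approximation):
z_β = d · √n - z_α
z_β = 0.43 · √125 - 2.326
z_β = 0.43 · 11.180 - 2.326
z_β = 2.481

Power = Φ(z_β) = Φ(2.481) ≈ 0.993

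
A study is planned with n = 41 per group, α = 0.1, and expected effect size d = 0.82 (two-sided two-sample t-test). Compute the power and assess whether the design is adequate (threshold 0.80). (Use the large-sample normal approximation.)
Power ≈ 0.98; the study is adequately powered (power ≥ 0.80)

Power calculation (two-sample t-test, normal approximation):
z_β = d · √(n/2) - z_{α/2}
z_β = 0.82 · √(41/2) - 1.645
z_β = 0.82 · 4.528 - 1.645
z_β = 2.068

Power = Φ(z_β) = Φ(2.068) ≈ 0.981

Effect size d = 0.82 is large by Cohen's convention (0.2/0.5/0.8).

Threshold: power ≥ 0.80 is conventionally adequate.
Power ≈ 0.98 → the study is adequately powered (power ≥ 0.80).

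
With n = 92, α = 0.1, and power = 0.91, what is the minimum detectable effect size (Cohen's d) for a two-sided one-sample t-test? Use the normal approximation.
d ≈ 0.31

Minimum detectable effect (one-sample t-test, normal approximation):
d = (z_{α/2} + z_β) / √n
d = (1.645 + 1.341) / √92
d = 2.986 / 9.592
d ≈ 0.31

By Cohen's convention (0.2 small / 0.5 medium / 0.8 large): small effect.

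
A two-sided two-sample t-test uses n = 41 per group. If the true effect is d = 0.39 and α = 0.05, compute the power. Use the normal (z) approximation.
Power ≈ 0.42

Power calculation (two-sample t-test, normal approximation):
z_β = d · √(n/2) - z_{α/2}
z_β = 0.39 · √(41/2) - 1.960
z_β = 0.39 · 4.528 - 1.960
z_β = -0.194

Power = Φ(z_β) = Φ(-0.194) ≈ 0.423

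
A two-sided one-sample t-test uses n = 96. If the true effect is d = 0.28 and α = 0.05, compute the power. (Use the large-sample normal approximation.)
Power ≈ 0.78

Power calculation (one-sample t-test, normal approximation):
z_β = d · √n - z_{α/2}
z_β = 0.28 · √96 - 1.960
z_β = 0.28 · 9.798 - 1.960
z_β = 0.783

Power = Φ(z_β) = Φ(0.783) ≈ 0.783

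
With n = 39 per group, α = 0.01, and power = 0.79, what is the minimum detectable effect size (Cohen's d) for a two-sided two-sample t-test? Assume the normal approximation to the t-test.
d ≈ 0.77

Minimum detectable effect (two-sample t-test, normal approximation):
d = (z_{α/2} + z_β) / √(n/2)
d = (2.576 + 0.806) / √(39/2)
d = 3.382 / 4.416
d ≈ 0.77

By Cohen's convention (0.2 small / 0.5 medium / 0.8 large): medium effect.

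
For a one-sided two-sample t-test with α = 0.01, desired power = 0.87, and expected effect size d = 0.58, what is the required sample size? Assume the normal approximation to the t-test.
n = 71 per group

Sample size formula (two-sample t-test, normal approximation):
n = 2 · ((z_α + z_β) / d)²

z_α = 2.326 (for α = 0.01, one-sided)
z_β = 1.126 (for power = 0.87)
d = 0.58

n = 2 · ((2.326 + 1.126) / 0.58)²
n = 2 · (5.952)²
n ≈ 70.85
Round up to the next whole number: n = 71 per group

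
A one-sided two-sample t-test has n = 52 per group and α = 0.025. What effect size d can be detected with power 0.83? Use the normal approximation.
d ≈ 0.57

Minimum detectable effect (two-sample t-test, normal approximation):
d = (z_α + z_β) / √(n/2)
d = (1.960 + 0.954) / √(52/2)
d = 2.914 / 5.099
d ≈ 0.57

By Cohen's convention (0.2 small / 0.5 medium / 0.8 large): medium effect.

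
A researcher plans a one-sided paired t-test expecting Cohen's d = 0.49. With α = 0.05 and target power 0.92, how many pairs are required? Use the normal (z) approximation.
n = 39 pairs

Sample size formula (paired t-test, normal approximation):
n = ((z_α + z_β) / d)²

z_α = 1.645 (for α = 0.05, one-sided)
z_β = 1.405 (for power = 0.92)
d = 0.49

n = ((1.645 + 1.405) / 0.49)²
n = (6.224)²
n ≈ 38.74
Round up to the next whole number: n = 39 pairs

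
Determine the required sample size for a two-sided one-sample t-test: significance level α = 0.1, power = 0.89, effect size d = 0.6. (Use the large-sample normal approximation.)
n = 23

Sample size formula (one-sample t-test, normal approximation):
n = ((z_{α/2} + z_β) / d)²

z_{α/2} = 1.645 (for α = 0.1, two-sided)
z_β = 1.227 (for power = 0.89)
d = 0.6

n = ((1.645 + 1.227) / 0.6)²
n = (4.787)²
n ≈ 22.92
Round up to the next whole number: n = 23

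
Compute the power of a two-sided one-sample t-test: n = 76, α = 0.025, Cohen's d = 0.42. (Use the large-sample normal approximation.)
Power ≈ 0.92

Power calculation (one-sample t-test, normal approximation):
z_β = d · √n - z_{α/2}
z_β = 0.42 · √76 - 2.241
z_β = 0.42 · 8.718 - 2.241
z_β = 1.420

Power = Φ(z_β) = Φ(1.420) ≈ 0.922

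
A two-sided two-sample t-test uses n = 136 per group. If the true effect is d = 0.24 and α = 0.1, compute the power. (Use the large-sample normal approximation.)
Power ≈ 0.63

Power calculation (two-sample t-test, normal approximation):
z_β = d · √(n/2) - z_{α/2}
z_β = 0.24 · √(136/2) - 1.645
z_β = 0.24 · 8.246 - 1.645
z_β = 0.334

Power = Φ(z_β) = Φ(0.334) ≈ 0.631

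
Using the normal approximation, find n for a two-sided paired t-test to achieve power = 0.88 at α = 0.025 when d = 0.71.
n = 24 pairs

Sample size formula (paired t-test, normal approximation):
n = ((z_{α/2} + z_β) / d)²

z_{α/2} = 2.241 (for α = 0.025, two-sided)
z_β = 1.175 (for power = 0.88)
d = 0.71

n = ((2.241 + 1.175) / 0.71)²
n = (4.811)²
n ≈ 23.15
Round up to the next whole number: n = 24 pairs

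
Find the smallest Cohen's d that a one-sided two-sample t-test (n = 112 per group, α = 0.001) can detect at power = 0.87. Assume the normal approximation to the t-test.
d ≈ 0.56

Minimum detectable effect (two-sample t-test, normal approximation):
d = (z_α + z_β) / √(n/2)
d = (3.090 + 1.126) / √(112/2)
d = 4.217 / 7.483
d ≈ 0.56

By Cohen's convention (0.2 small / 0.5 medium / 0.8 large): medium effect.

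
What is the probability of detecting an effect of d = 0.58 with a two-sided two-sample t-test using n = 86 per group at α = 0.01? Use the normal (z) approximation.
Power ≈ 0.89

Power calculation (two-sample t-test, normal approximation):
z_β = d · √(n/2) - z_{α/2}
z_β = 0.58 · √(86/2) - 2.576
z_β = 0.58 · 6.557 - 2.576
z_β = 1.227

Power = Φ(z_β) = Φ(1.227) ≈ 0.890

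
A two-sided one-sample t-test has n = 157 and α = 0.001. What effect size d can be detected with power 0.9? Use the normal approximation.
d ≈ 0.36

Minimum detectable effect (one-sample t-test, normal approximation):
d = (z_{α/2} + z_β) / √n
d = (3.291 + 1.282) / √157
d = 4.572 / 12.530
d ≈ 0.36

By Cohen's convention (0.2 small / 0.5 medium / 0.8 large): small effect.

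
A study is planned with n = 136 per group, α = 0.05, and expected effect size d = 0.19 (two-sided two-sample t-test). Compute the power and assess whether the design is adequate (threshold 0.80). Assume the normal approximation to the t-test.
Power ≈ 0.35; the study is underpowered (power < 0.80)

Power calculation (two-sample t-test, normal approximation):
z_β = d · √(n/2) - z_{α/2}
z_β = 0.19 · √(136/2) - 1.960
z_β = 0.19 · 8.246 - 1.960
z_β = -0.393

Power = Φ(z_β) = Φ(-0.393) ≈ 0.347

Effect size d = 0.19 is very small by Cohen's convention (0.2/0.5/0.8).

Threshold: power ≥ 0.80 is conventionally adequate.
Power ≈ 0.35 → the study is underpowered (power < 0.80).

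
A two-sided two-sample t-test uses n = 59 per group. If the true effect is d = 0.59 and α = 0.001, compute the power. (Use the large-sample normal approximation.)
Power ≈ 0.47

Power calculation (two-sample t-test, normal approximation):
z_β = d · √(n/2) - z_{α/2}
z_β = 0.59 · √(59/2) - 3.291
z_β = 0.59 · 5.431 - 3.291
z_β = -0.086

Power = Φ(z_β) = Φ(-0.086) ≈ 0.466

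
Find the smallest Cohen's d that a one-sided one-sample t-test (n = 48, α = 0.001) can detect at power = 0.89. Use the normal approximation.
d ≈ 0.62

Minimum detectable effect (one-sample t-test, normal approximation):
d = (z_α + z_β) / √n
d = (3.090 + 1.227) / √48
d = 4.317 / 6.928
d ≈ 0.62

By Cohen's convention (0.2 small / 0.5 medium / 0.8 large): medium effect.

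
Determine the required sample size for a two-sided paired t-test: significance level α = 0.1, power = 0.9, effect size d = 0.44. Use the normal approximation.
n = 45 pairs

Sample size formula (paired t-test, normal approximation):
n = ((z_{α/2} + z_β) / d)²

z_{α/2} = 1.645 (for α = 0.1, two-sided)
z_β = 1.282 (for power = 0.9)
d = 0.44

n = ((1.645 + 1.282) / 0.44)²
n = (6.652)²
n ≈ 44.25
Round up to the next whole number: n = 45 pairs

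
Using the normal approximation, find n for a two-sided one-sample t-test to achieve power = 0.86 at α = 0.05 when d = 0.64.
n = 23

Sample size formula (one-sample t-test, normal approximation):
n = ((z_{α/2} + z_β) / d)²

z_{α/2} = 1.960 (for α = 0.05, two-sided)
z_β = 1.080 (for power = 0.86)
d = 0.64

n = ((1.960 + 1.080) / 0.64)²
n = (4.750)²
n ≈ 22.56
Round up to the next whole number: n = 23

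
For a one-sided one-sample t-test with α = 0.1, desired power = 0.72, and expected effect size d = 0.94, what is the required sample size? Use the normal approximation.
n = 4

Sample size formula (one-sample t-test, normal approximation):
n = ((z_α + z_β) / d)²

z_α = 1.282 (for α = 0.1, one-sided)
z_β = 0.583 (for power = 0.72)
d = 0.94

n = ((1.282 + 0.583) / 0.94)²
n = (1.984)²
n ≈ 3.94
Round up to the next whole number: n = 4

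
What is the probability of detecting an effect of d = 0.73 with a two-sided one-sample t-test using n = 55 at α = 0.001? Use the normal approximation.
Power ≈ 0.98

Power calculation (one-sample t-test, normal approximation):
z_β = d · √n - z_{α/2}
z_β = 0.73 · √55 - 3.291
z_β = 0.73 · 7.416 - 3.291
z_β = 2.123

Power = Φ(z_β) = Φ(2.123) ≈ 0.983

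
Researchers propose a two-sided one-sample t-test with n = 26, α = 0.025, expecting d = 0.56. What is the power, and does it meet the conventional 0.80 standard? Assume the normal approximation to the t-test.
Power ≈ 0.73; the study is underpowered (power < 0.80)

Power calculation (one-sample t-test, normal approximation):
z_β = d · √n - z_{α/2}
z_β = 0.56 · √26 - 2.241
z_β = 0.56 · 5.099 - 2.241
z_β = 0.614

Power = Φ(z_β) = Φ(0.614) ≈ 0.730

Effect size d = 0.56 is medium by Cohen's convention (0.2/0.5/0.8).

Threshold: power ≥ 0.80 is conventionally adequate.
Power ≈ 0.73 → the study is underpowered (power < 0.80).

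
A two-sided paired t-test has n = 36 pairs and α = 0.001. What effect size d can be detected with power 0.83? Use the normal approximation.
d ≈ 0.71

Minimum detectable effect (paired t-test, normal approximation):
d = (z_{α/2} + z_β) / √n
d = (3.291 + 0.954) / √36
d = 4.245 / 6.000
d ≈ 0.71

By Cohen's convention (0.2 small / 0.5 medium / 0.8 large): medium effect.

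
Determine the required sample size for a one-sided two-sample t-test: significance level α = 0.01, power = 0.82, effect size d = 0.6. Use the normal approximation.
n = 59 per group

Sample size formula (two-sample t-test, normal approximation):
n = 2 · ((z_α + z_β) / d)²

z_α = 2.326 (for α = 0.01, one-sided)
z_β = 0.915 (for power = 0.82)
d = 0.6

n = 2 · ((2.326 + 0.915) / 0.6)²
n = 2 · (5.402)²
n ≈ 58.36
Round up to the next whole number: n = 59 per group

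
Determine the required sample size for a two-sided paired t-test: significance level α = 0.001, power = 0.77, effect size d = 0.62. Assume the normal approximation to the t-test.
n = 43 pairs

Sample size formula (paired t-test, normal approximation):
n = ((z_{α/2} + z_β) / d)²

z_{α/2} = 3.291 (for α = 0.001, two-sided)
z_β = 0.739 (for power = 0.77)
d = 0.62

n = ((3.291 + 0.739) / 0.62)²
n = (6.500)²
n ≈ 42.25
Round up to the next whole number: n = 43 pairs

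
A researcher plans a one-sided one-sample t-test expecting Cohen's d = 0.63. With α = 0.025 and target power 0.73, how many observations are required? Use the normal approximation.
n = 17

Sample size formula (one-sample t-test, normal approximation):
n = ((z_α + z_β) / d)²

z_α = 1.960 (for α = 0.025, one-sided)
z_β = 0.613 (for power = 0.73)
d = 0.63

n = ((1.960 + 0.613) / 0.63)²
n = (4.084)²
n ≈ 16.68
Round up to the next whole number: n = 17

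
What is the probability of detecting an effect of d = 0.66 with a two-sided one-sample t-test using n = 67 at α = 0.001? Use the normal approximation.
Power ≈ 0.98

Power calculation (one-sample t-test, normal approximation):
z_β = d · √n - z_{α/2}
z_β = 0.66 · √67 - 3.291
z_β = 0.66 · 8.185 - 3.291
z_β = 2.112

Power = Φ(z_β) = Φ(2.112) ≈ 0.983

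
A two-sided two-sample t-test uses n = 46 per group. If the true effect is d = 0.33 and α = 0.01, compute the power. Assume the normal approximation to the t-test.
Power ≈ 0.16

Power calculation (two-sample t-test, normal approximation):
z_β = d · √(n/2) - z_{α/2}
z_β = 0.33 · √(46/2) - 2.576
z_β = 0.33 · 4.796 - 2.576
z_β = -0.993

Power = Φ(z_β) = Φ(-0.993) ≈ 0.160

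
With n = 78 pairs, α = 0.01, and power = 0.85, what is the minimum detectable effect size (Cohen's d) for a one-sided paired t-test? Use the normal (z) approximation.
d ≈ 0.38

Minimum detectable effect (paired t-test, normal approximation):
d = (z_α + z_β) / √n
d = (2.326 + 1.036) / √78
d = 3.363 / 8.832
d ≈ 0.38

By Cohen's convention (0.2 small / 0.5 medium / 0.8 large): small effect.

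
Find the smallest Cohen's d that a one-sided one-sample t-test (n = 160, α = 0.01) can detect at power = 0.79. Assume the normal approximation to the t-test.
d ≈ 0.25

Minimum detectable effect (one-sample t-test, normal approximation):
d = (z_α + z_β) / √n
d = (2.326 + 0.806) / √160
d = 3.133 / 12.649
d ≈ 0.25

By Cohen's convention (0.2 small / 0.5 medium / 0.8 large): small effect.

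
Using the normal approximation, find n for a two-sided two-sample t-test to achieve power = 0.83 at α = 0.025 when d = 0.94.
n = 24 per group

Sample size formula (two-sample t-test, normal approximation):
n = 2 · ((z_{α/2} + z_β) / d)²

z_{α/2} = 2.241 (for α = 0.025, two-sided)
z_β = 0.954 (for power = 0.83)
d = 0.94

n = 2 · ((2.241 + 0.954) / 0.94)²
n = 2 · (3.399)²
n ≈ 23.11
Round up to the next whole number: n = 24 per group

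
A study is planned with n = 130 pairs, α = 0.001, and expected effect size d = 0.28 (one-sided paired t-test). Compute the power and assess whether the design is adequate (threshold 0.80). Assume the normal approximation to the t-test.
Power ≈ 0.54; the study is underpowered (power < 0.80)

Power calculation (paired t-test, normal approximation):
z_β = d · √n - z_α
z_β = 0.28 · √130 - 3.090
z_β = 0.28 · 11.402 - 3.090
z_β = 0.102

Power = Φ(z_β) = Φ(0.102) ≈ 0.541

Effect size d = 0.28 is small by Cohen's convention (0.2/0.5/0.8).

Threshold: power ≥ 0.80 is conventionally adequate.
Power ≈ 0.54 → the study is underpowered (power < 0.80).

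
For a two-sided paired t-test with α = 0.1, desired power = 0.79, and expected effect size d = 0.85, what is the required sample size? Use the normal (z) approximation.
n = 9 pairs

Sample size formula (paired t-test, normal approximation):
n = ((z_{α/2} + z_β) / d)²

z_{α/2} = 1.645 (for α = 0.1, two-sided)
z_β = 0.806 (for power = 0.79)
d = 0.85

n = ((1.645 + 0.806) / 0.85)²
n = (2.884)²
n ≈ 8.32
Round up to the next whole number: n = 9 pairs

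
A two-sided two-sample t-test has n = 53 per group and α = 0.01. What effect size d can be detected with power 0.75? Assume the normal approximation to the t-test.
d ≈ 0.63

Minimum detectable effect (two-sample t-test, normal approximation):
d = (z_{α/2} + z_β) / √(n/2)
d = (2.576 + 0.674) / √(53/2)
d = 3.250 / 5.148
d ≈ 0.63

By Cohen's convention (0.2 small / 0.5 medium / 0.8 large): medium effect.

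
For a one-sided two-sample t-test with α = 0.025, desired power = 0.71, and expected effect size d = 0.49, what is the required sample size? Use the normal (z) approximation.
n = 53 per group

Sample size formula (two-sample t-test, normal approximation):
n = 2 · ((z_α + z_β) / d)²

z_α = 1.960 (for α = 0.025, one-sided)
z_β = 0.553 (for power = 0.71)
d = 0.49

n = 2 · ((1.960 + 0.553) / 0.49)²
n = 2 · (5.129)²
n ≈ 52.61
Round up to the next whole number: n = 53 per group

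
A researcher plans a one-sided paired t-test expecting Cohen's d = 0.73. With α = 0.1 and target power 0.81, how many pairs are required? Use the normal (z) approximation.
n = 9 pairs

Sample size formula (paired t-test, normal approximation):
n = ((z_α + z_β) / d)²

z_α = 1.282 (for α = 0.1, one-sided)
z_β = 0.878 (for power = 0.81)
d = 0.73

n = ((1.282 + 0.878) / 0.73)²
n = (2.959)²
n ≈ 8.76
Round up to the next whole number: n = 9 pairs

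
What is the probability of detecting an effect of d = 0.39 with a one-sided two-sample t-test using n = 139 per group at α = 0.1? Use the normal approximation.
Power ≈ 0.98

Power calculation (two-sample t-test, normal approximation):
z_β = d · √(n/2) - z_α
z_β = 0.39 · √(139/2) - 1.282
z_β = 0.39 · 8.337 - 1.282
z_β = 1.970

Power = Φ(z_β) = Φ(1.970) ≈ 0.976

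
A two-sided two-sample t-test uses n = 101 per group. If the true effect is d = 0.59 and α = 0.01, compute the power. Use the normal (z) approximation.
Power ≈ 0.95

Power calculation (two-sample t-test, normal approximation):
z_β = d · √(n/2) - z_{α/2}
z_β = 0.59 · √(101/2) - 2.576
z_β = 0.59 · 7.106 - 2.576
z_β = 1.617

Power = Φ(z_β) = Φ(1.617) ≈ 0.947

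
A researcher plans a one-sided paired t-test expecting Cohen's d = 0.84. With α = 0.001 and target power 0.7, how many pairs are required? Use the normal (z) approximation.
n = 19 pairs

Sample size formula (paired t-test, normal approximation):
n = ((z_α + z_β) / d)²

z_α = 3.090 (for α = 0.001, one-sided)
z_β = 0.524 (for power = 0.7)
d = 0.84

n = ((3.090 + 0.524) / 0.84)²
n = (4.302)²
n ≈ 18.51
Round up to the next whole number: n = 19 pairs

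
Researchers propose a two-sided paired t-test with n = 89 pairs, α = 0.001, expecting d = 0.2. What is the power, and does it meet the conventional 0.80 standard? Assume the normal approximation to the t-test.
Power ≈ 0.08; the study is underpowered (power < 0.80)

Power calculation (paired t-test, normal approximation):
z_β = d · √n - z_{α/2}
z_β = 0.2 · √89 - 3.291
z_β = 0.2 · 9.434 - 3.291
z_β = -1.404

Power = Φ(z_β) = Φ(-1.404) ≈ 0.080

Effect size d = 0.2 is small by Cohen's convention (0.2/0.5/0.8).

Threshold: power ≥ 0.80 is conventionally adequate.
Power ≈ 0.08 → the study is underpowered (power < 0.80).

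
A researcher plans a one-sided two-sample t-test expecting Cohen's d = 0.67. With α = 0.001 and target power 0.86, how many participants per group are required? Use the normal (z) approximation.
n = 78 per group

Sample size formula (two-sample t-test, normal approximation):
n = 2 · ((z_α + z_β) / d)²

z_α = 3.090 (for α = 0.001, one-sided)
z_β = 1.080 (for power = 0.86)
d = 0.67

n = 2 · ((3.090 + 1.080) / 0.67)²
n = 2 · (6.224)²
n ≈ 77.48
Round up to the next whole number: n = 78 per group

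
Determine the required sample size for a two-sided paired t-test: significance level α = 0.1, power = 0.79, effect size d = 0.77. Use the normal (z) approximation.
n = 11 pairs

Sample size formula (paired t-test, normal approximation):
n = ((z_{α/2} + z_β) / d)²

z_{α/2} = 1.645 (for α = 0.1, two-sided)
z_β = 0.806 (for power = 0.79)
d = 0.77

n = ((1.645 + 0.806) / 0.77)²
n = (3.183)²
n ≈ 10.13
Round up to the next whole number: n = 11 pairs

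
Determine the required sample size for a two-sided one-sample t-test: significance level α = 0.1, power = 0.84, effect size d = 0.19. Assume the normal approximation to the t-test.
n = 193

Sample size formula (one-sample t-test, normal approximation):
n = ((z_{α/2} + z_β) / d)²

z_{α/2} = 1.645 (for α = 0.1, two-sided)
z_β = 0.994 (for power = 0.84)
d = 0.19

n = ((1.645 + 0.994) / 0.19)²
n = (13.889)²
n ≈ 192.90
Round up to the next whole number: n = 193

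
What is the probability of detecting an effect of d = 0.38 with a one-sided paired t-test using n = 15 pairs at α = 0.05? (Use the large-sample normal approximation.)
Power ≈ 0.43

Power calculation (paired t-test, normal approximation):
z_β = d · √n - z_α
z_β = 0.38 · √15 - 1.645
z_β = 0.38 · 3.873 - 1.645
z_β = -0.173

Power = Φ(z_β) = Φ(-0.173) ≈ 0.431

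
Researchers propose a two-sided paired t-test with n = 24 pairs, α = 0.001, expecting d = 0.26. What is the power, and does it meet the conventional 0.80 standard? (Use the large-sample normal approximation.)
Power ≈ 0.02; the study is underpowered (power < 0.80)

Power calculation (paired t-test, normal approximation):
z_β = d · √n - z_{α/2}
z_β = 0.26 · √24 - 3.291
z_β = 0.26 · 4.899 - 3.291
z_β = -2.017

Power = Φ(z_β) = Φ(-2.017) ≈ 0.022

Effect size d = 0.26 is small by Cohen's convention (0.2/0.5/0.8).

Threshold: power ≥ 0.80 is conventionally adequate.
Power ≈ 0.02 → the study is underpowered (power < 0.80).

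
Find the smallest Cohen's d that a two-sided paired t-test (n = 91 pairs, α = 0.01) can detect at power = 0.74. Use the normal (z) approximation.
d ≈ 0.34

Minimum detectable effect (paired t-test, normal approximation):
d = (z_{α/2} + z_β) / √n
d = (2.576 + 0.643) / √91
d = 3.219 / 9.539
d ≈ 0.34

By Cohen's convention (0.2 small / 0.5 medium / 0.8 large): small effect.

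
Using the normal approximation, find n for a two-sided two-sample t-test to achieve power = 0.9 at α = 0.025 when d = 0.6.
n = 69 per group

Sample size formula (two-sample t-test, normal approximation):
n = 2 · ((z_{α/2} + z_β) / d)²

z_{α/2} = 2.241 (for α = 0.025, two-sided)
z_β = 1.282 (for power = 0.9)
d = 0.6

n = 2 · ((2.241 + 1.282) / 0.6)²
n = 2 · (5.872)²
n ≈ 68.96
Round up to the next whole number: n = 69 per group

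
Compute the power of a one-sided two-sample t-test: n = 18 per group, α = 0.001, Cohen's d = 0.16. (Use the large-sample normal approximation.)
Power ≈ 0.00

Power calculation (two-sample t-test, normal approximation):
z_β = d · √(n/2) - z_α
z_β = 0.16 · √(18/2) - 3.090
z_β = 0.16 · 3.000 - 3.090
z_β = -2.610

Power = Φ(z_β) = Φ(-2.610) ≈ 0.005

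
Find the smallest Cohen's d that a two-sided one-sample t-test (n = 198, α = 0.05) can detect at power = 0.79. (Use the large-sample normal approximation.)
d ≈ 0.20

Minimum detectable effect (one-sample t-test, normal approximation):
d = (z_{α/2} + z_β) / √n
d = (1.960 + 0.806) / √198
d = 2.766 / 14.071
d ≈ 0.20

By Cohen's convention (0.2 small / 0.5 medium / 0.8 large): small effect.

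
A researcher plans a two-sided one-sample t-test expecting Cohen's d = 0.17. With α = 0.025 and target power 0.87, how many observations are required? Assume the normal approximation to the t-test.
n = 393

Sample size formula (one-sample t-test, normal approximation):
n = ((z_{α/2} + z_β) / d)²

z_{α/2} = 2.241 (for α = 0.025, two-sided)
z_β = 1.126 (for power = 0.87)
d = 0.17

n = ((2.241 + 1.126) / 0.17)²
n = (19.806)²
n ≈ 392.28
Round up to the next whole number: n = 393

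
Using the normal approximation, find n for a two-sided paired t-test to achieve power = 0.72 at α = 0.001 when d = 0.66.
n = 35 pairs

Sample size formula (paired t-test, normal approximation):
n = ((z_{α/2} + z_β) / d)²

z_{α/2} = 3.291 (for α = 0.001, two-sided)
z_β = 0.583 (for power = 0.72)
d = 0.66

n = ((3.291 + 0.583) / 0.66)²
n = (5.870)²
n ≈ 34.46
Round up to the next whole number: n = 35 pairs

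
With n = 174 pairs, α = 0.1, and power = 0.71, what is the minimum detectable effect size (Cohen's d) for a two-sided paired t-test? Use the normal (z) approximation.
d ≈ 0.17

Minimum detectable effect (paired t-test, normal approximation):
d = (z_{α/2} + z_β) / √n
d = (1.645 + 0.553) / √174
d = 2.198 / 13.191
d ≈ 0.17

By Cohen's convention (0.2 small / 0.5 medium / 0.8 large): very small effect.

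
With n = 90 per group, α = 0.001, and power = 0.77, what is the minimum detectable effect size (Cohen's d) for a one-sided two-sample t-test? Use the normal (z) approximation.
d ≈ 0.57

Minimum detectable effect (two-sample t-test, normal approximation):
d = (z_α + z_β) / √(n/2)
d = (3.090 + 0.739) / √(90/2)
d = 3.829 / 6.708
d ≈ 0.57

By Cohen's convention (0.2 small / 0.5 medium / 0.8 large): medium effect.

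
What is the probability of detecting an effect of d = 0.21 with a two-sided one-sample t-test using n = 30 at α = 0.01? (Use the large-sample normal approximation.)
Power ≈ 0.08

Power calculation (one-sample t-test, normal approximation):
z_β = d · √n - z_{α/2}
z_β = 0.21 · √30 - 2.576
z_β = 0.21 · 5.477 - 2.576
z_β = -1.426

Power = Φ(z_β) = Φ(-1.426) ≈ 0.077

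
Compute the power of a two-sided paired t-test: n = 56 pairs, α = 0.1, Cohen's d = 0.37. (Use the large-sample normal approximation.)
Power ≈ 0.87

Power calculation (paired t-test, normal approximation):
z_β = d · √n - z_{α/2}
z_β = 0.37 · √56 - 1.645
z_β = 0.37 · 7.483 - 1.645
z_β = 1.124

Power = Φ(z_β) = Φ(1.124) ≈ 0.869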